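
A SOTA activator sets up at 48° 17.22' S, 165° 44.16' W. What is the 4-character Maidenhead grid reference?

AE71

Shift to the Maidenhead origin (180°W, 90°S): lon 14.26, lat 41.71.
Field: 14.26/20 → 0 → A, 41.71/10 → 4 → E; chars AE.
Square: 14.26/2 → 7, 1.71/1 → 1; chars 71.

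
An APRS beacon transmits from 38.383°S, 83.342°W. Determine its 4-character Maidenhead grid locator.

EF81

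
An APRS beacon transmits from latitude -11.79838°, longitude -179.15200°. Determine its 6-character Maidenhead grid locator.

Shift to the Maidenhead origin (180°W, 90°S): lon 0.8480, lat 78.2016.
Field: lon ⌊0.8480/20⌋ = 0 → A; lat ⌊78.2016/10⌋ = 7 → H.
Square: lon ⌊0.8480/2⌋ = 0; lat ⌊8.2016/1⌋ = 8.
Subsquare: lon ⌊0.8480/0.0833333⌋ = 10 → k; lat ⌊0.2016/0.0416667⌋ = 4 → e.

AH08ke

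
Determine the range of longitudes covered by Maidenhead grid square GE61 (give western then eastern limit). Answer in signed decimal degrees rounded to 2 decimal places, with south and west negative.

-48.00, -46.00

Field G=6, E=4: +6·20° lon, +4·10° lat → SW at lon -60°, lat -50°.
Square 6, 1: +6·2° lon, +1·1° lat → SW at lon -48°, lat -49°.
Cell spans 2° lon × 1° lat.
west -48.00, east -46.00.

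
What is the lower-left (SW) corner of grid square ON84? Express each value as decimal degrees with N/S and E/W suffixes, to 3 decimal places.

Field O=14, N=13: +14·20° lon, +13·10° lat → SW at lon 100°, lat 40°.
Square 8, 4: +8·2° lon, +4·1° lat → SW at lon 116°, lat 44°.
latitude 44.000° N, longitude 116.000° E.

44.000° N, 116.000° E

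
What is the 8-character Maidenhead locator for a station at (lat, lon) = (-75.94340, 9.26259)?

Offset from 180°W / 90°S: lon 189.26259°, lat 14.05660°.
Field (20°×10°, letters A–R): 189.26259/20 → 9 → J, 14.05660/10 → 1 → B; chars JB.
Square (2°×1°, digits 0–9): 9.26259/2 → 4, 4.05660/1 → 4; chars 44.
Subsquare (5′×2.5′, letters a–x): 1.26259/0.0833333 → 15 → p, 0.05660/0.0416667 → 1 → b; chars pb.
Extended square (30″×15″, digits 0–9): 0.01259/0.00833333 → 1, 0.01493/0.00416667 → 3; chars 13.

JB44pb13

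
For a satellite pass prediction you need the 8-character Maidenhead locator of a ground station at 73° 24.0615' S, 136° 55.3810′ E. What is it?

PB86lo03

Offset from 180°W / 90°S: lon 316.92302°, lat 16.59897°.
Field: lon ⌊316.92302/20⌋ = 15 → P; lat ⌊16.59897/10⌋ = 1 → B.
Square: lon ⌊16.92302/2⌋ = 8; lat ⌊6.59897/1⌋ = 6.
Subsquare: lon ⌊0.92302/0.0833333⌋ = 11 → l; lat ⌊0.59897/0.0416667⌋ = 14 → o.
Extended square: lon ⌊0.00635/0.00833333⌋ = 0; lat ⌊0.01564/0.00416667⌋ = 3.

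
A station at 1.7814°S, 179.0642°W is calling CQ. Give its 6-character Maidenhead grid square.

Shift to the Maidenhead origin (180°W, 90°S): lon 0.9358, lat 88.2186.
Field (20°×10°, letters A–R): 0.9358/20 → 0 → A, 88.2186/10 → 8 → I; chars AI.
Square (2°×1°, digits 0–9): 0.9358/2 → 0, 8.2186/1 → 8; chars 08.
Subsquare (5′×2.5′, letters a–x): 0.9358/0.0833333 → 11 → l, 0.2186/0.0416667 → 5 → f; chars lf.

AI08lf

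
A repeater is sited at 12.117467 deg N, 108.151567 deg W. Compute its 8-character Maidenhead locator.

DK52wc18

Add 180° to longitude and 90° to latitude: 71.84843, 102.11747.
Field: lon ⌊71.84843/20⌋ = 3 → D; lat ⌊102.11747/10⌋ = 10 → K.
Square: lon ⌊11.84843/2⌋ = 5; lat ⌊2.11747/1⌋ = 2.
Subsquare: lon ⌊1.84843/0.0833333⌋ = 22 → w; lat ⌊0.11747/0.0416667⌋ = 2 → c.
Extended square: lon ⌊0.01510/0.00833333⌋ = 1; lat ⌊0.03413/0.00416667⌋ = 8.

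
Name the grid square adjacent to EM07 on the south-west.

DM96

Longitude square 0; −1 → -1, wraps to 9, carry into field.
Longitude field E = 4; −1 → 3 = D.
Latitude square 7; −1 → 6.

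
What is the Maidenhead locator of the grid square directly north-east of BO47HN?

BO47io

Longitude subsquare h = 7; +1 → 8 = i.
Latitude subsquare n = 13; +1 → 14 = o.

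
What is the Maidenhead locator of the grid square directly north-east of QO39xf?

Longitude subsquare x = 23; +1 → 24, wraps to 0 = a, carry into square.
Longitude square 3; +1 → 4.
Latitude subsquare f = 5; +1 → 6 = g.

QO49ag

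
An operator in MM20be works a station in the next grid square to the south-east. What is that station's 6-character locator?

Longitude subsquare b = 1; +1 → 2 = c.
Latitude subsquare e = 4; −1 → 3 = d.

MM20cd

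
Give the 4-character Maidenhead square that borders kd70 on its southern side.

KC79

Latitude square 0; −1 → -1, wraps to 9, carry into field.
Latitude field D = 3; −1 → 2 = C.
The longitude characters are unchanged.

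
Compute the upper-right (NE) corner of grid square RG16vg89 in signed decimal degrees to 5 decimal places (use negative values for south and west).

-23.70833, 163.82500

Field R=17, G=6: +17·20° lon, +6·10° lat → SW at lon 160°, lat -30°.
Square 1, 6: +1·2° lon, +6·1° lat → SW at lon 162°, lat -24°.
Subsquare v=21, g=6: +21·0.0833333° lon, +6·0.0416667° lat → SW at lon 163.75°, lat -23.75°.
Extended square 8, 9: +8·0.00833333° lon, +9·0.00416667° lat → SW at lon 163.817°, lat -23.7125°.
Cell spans 0.00833333° lon × 0.00416667° lat. NE corner is SW corner plus one full cell.
latitude -23.70833, longitude 163.82500.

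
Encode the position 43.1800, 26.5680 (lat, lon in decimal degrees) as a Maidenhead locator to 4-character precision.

KN33

Shift to the Maidenhead origin (180°W, 90°S): lon 206.57, lat 133.18.
Field: 206.57/20 → 10 → K, 133.18/10 → 13 → N; chars KN.
Square: 6.57/2 → 3, 3.18/1 → 3; chars 33.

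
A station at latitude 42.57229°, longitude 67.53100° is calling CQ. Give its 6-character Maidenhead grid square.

MN32sn

Offset from 180°W / 90°S: lon 247.5310°, lat 132.5723°.
Field: lon ⌊247.5310/20⌋ = 12 → M; lat ⌊132.5723/10⌋ = 13 → N.
Square: lon ⌊7.5310/2⌋ = 3; lat ⌊2.5723/1⌋ = 2.
Subsquare: lon ⌊1.5310/0.0833333⌋ = 18 → s; lat ⌊0.5723/0.0416667⌋ = 13 → n.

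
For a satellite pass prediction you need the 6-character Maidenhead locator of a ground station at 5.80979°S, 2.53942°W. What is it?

II84re

Offset from 180°W / 90°S: lon 177.4606°, lat 84.1902°.
Field (20°×10°, letters A–R): 177.4606/20 → 8 → I, 84.1902/10 → 8 → I; chars II.
Square (2°×1°, digits 0–9): 17.4606/2 → 8, 4.1902/1 → 4; chars 84.
Subsquare (5′×2.5′, letters a–x): 1.4606/0.0833333 → 17 → r, 0.1902/0.0416667 → 4 → e; chars re.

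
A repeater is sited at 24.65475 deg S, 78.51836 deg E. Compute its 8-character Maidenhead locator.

MG95gi22

Add 180° to longitude and 90° to latitude: 258.51836, 65.34525.
Field: lon ⌊258.51836/20⌋ = 12 → M; lat ⌊65.34525/10⌋ = 6 → G.
Square: lon ⌊18.51836/2⌋ = 9; lat ⌊5.34525/1⌋ = 5.
Subsquare: lon ⌊0.51836/0.0833333⌋ = 6 → g; lat ⌊0.34525/0.0416667⌋ = 8 → i.
Extended square: lon ⌊0.01836/0.00833333⌋ = 2; lat ⌊0.01192/0.00416667⌋ = 2.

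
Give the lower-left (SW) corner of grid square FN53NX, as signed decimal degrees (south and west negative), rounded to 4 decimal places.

43.9583, -68.9167

Field F=5, N=13: +5·20° lon, +13·10° lat → SW at lon -80°, lat 40°.
Square 5, 3: +5·2° lon, +3·1° lat → SW at lon -70°, lat 43°.
Subsquare n=13, x=23: +13·0.0833333° lon, +23·0.0416667° lat → SW at lon -68.9167°, lat 43.9583°.
latitude 43.9583, longitude -68.9167.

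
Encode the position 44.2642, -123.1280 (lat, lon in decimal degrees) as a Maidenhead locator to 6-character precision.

Offset from 180°W / 90°S: lon 56.8720°, lat 134.2642°.
Field: 56.8720/20 → 2 → C, 134.2642/10 → 13 → N; chars CN.
Square: 16.8720/2 → 8, 4.2642/1 → 4; chars 84.
Subsquare: 0.8720/0.0833333 → 10 → k, 0.2642/0.0416667 → 6 → g; chars kg.

CN84kg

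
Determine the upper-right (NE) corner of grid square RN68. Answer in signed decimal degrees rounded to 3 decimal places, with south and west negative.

Field R=17, N=13: +17·20° lon, +13·10° lat → SW at lon 160°, lat 40°.
Square 6, 8: +6·2° lon, +8·1° lat → SW at lon 172°, lat 48°.
Cell spans 2° lon × 1° lat. NE corner is SW corner plus one full cell.
latitude 49.000, longitude 174.000.

49.000, 174.000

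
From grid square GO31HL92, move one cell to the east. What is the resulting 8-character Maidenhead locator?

GO31il02

Longitude extended square 9; +1 → 10, wraps to 0, carry into subsquare.
Longitude subsquare h = 7; +1 → 8 = i.
The latitude characters are unchanged.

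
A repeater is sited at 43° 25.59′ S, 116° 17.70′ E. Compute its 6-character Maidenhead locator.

OE86dn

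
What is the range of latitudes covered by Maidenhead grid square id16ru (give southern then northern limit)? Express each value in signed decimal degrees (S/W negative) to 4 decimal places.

-53.1667, -53.1250

Field I=8, D=3: +8·20° lon, +3·10° lat → SW at lon -20°, lat -60°.
Square 1, 6: +1·2° lon, +6·1° lat → SW at lon -18°, lat -54°.
Subsquare r=17, u=20: +17·0.0833333° lon, +20·0.0416667° lat → SW at lon -16.5833°, lat -53.1667°.
Cell spans 0.0833333° lon × 0.0416667° lat.
south -53.1667, north -53.1250.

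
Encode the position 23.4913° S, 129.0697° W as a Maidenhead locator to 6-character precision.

CG56lm

Offset from 180°W / 90°S: lon 50.9303°, lat 66.5087°.
Field: 50.9303/20 → 2 → C, 66.5087/10 → 6 → G; chars CG.
Square: 10.9303/2 → 5, 6.5087/1 → 6; chars 56.
Subsquare: 0.9303/0.0833333 → 11 → l, 0.5087/0.0416667 → 12 → m; chars lm.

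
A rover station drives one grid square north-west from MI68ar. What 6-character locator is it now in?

MI58xs

Longitude subsquare a = 0; −1 → -1, wraps to 23 = x, carry into square.
Longitude square 6; −1 → 5.
Latitude subsquare r = 17; +1 → 18 = s.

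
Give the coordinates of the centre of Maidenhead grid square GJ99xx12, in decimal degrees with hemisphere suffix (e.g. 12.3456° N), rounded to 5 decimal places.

Field G=6, J=9: +6·20° lon, +9·10° lat → SW at lon -60°, lat 0°.
Square 9, 9: +9·2° lon, +9·1° lat → SW at lon -42°, lat 9°.
Subsquare x=23, x=23: +23·0.0833333° lon, +23·0.0416667° lat → SW at lon -40.0833°, lat 9.95833°.
Extended square 1, 2: +1·0.00833333° lon, +2·0.00416667° lat → SW at lon -40.075°, lat 9.96667°.
Cell spans 0.00833333° lon × 0.00416667° lat. Centre is SW corner plus half of each.
latitude 9.96875° N, longitude 40.07083° W.

9.96875° N, 40.07083° W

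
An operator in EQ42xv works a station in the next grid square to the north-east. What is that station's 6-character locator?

Longitude subsquare x = 23; +1 → 24, wraps to 0 = a, carry into square.
Longitude square 4; +1 → 5.
Latitude subsquare v = 21; +1 → 22 = w.

EQ52aw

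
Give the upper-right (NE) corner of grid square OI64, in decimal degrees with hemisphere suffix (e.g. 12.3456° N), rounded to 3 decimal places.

5.000° S, 114.000° E

Field O=14, I=8: +14·20° lon, +8·10° lat → SW at lon 100°, lat -10°.
Square 6, 4: +6·2° lon, +4·1° lat → SW at lon 112°, lat -6°.
Cell spans 2° lon × 1° lat. NE corner is SW corner plus one full cell.
latitude 5.000° S, longitude 114.000° E.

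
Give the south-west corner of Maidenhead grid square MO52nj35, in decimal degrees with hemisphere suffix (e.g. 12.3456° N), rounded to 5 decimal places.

Field M=12, O=14: +12·20° lon, +14·10° lat → SW at lon 60°, lat 50°.
Square 5, 2: +5·2° lon, +2·1° lat → SW at lon 70°, lat 52°.
Subsquare n=13, j=9: +13·0.0833333° lon, +9·0.0416667° lat → SW at lon 71.0833°, lat 52.375°.
Extended square 3, 5: +3·0.00833333° lon, +5·0.00416667° lat → SW at lon 71.1083°, lat 52.3958°.
latitude 52.39583° N, longitude 71.10833° E.

52.39583° N, 71.10833° E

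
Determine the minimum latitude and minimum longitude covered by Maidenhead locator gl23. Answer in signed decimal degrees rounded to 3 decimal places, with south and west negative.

Field G=6, L=11: +6·20° lon, +11·10° lat → SW at lon -60°, lat 20°.
Square 2, 3: +2·2° lon, +3·1° lat → SW at lon -56°, lat 23°.
latitude 23.000, longitude -56.000.

23.000, -56.000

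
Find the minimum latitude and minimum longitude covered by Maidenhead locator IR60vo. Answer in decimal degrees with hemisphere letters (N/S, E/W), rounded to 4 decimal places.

80.5833° N, 6.2500° W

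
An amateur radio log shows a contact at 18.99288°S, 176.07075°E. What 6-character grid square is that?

RH81aa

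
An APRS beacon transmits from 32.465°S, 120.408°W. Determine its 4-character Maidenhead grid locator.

Shift to the Maidenhead origin (180°W, 90°S): lon 59.59, lat 57.53.
Field (20°×10°, letters A–R): 59.59/20 → 2 → C, 57.53/10 → 5 → F; chars CF.
Square (2°×1°, digits 0–9): 19.59/2 → 9, 7.53/1 → 7; chars 97.

CF97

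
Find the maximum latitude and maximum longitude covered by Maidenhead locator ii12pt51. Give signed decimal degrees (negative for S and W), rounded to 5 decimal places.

Field I=8, I=8: +8·20° lon, +8·10° lat → SW at lon -20°, lat -10°.
Square 1, 2: +1·2° lon, +2·1° lat → SW at lon -18°, lat -8°.
Subsquare p=15, t=19: +15·0.0833333° lon, +19·0.0416667° lat → SW at lon -16.75°, lat -7.20833°.
Extended square 5, 1: +5·0.00833333° lon, +1·0.00416667° lat → SW at lon -16.7083°, lat -7.20417°.
Cell spans 0.00833333° lon × 0.00416667° lat. NE corner is SW corner plus one full cell.
latitude -7.20000, longitude -16.70000.

-7.20000, -16.70000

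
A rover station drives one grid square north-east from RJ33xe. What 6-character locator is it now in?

Longitude subsquare x = 23; +1 → 24, wraps to 0 = a, carry into square.
Longitude square 3; +1 → 4.
Latitude subsquare e = 4; +1 → 5 = f.

RJ43af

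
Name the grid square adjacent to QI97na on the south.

QI96nx

Latitude subsquare a = 0; −1 → -1, wraps to 23 = x, carry into square.
Latitude square 7; −1 → 6.
The longitude characters are unchanged.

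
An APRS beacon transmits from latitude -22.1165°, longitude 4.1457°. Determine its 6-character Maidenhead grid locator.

Shift to the Maidenhead origin (180°W, 90°S): lon 184.1457, lat 67.8835.
Field: 184.1457/20 → 9 → J, 67.8835/10 → 6 → G; chars JG.
Square: 4.1457/2 → 2, 7.8835/1 → 7; chars 27.
Subsquare: 0.1457/0.0833333 → 1 → b, 0.8835/0.0416667 → 21 → v; chars bv.

JG27bv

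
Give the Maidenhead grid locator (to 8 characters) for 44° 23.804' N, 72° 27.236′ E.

MN64fj45

Add 180° to longitude and 90° to latitude: 252.45393, 134.39673.
Field (20°×10°, letters A–R): 252.45393/20 → 12 → M, 134.39673/10 → 13 → N; chars MN.
Square (2°×1°, digits 0–9): 12.45393/2 → 6, 4.39673/1 → 4; chars 64.
Subsquare (5′×2.5′, letters a–x): 0.45393/0.0833333 → 5 → f, 0.39673/0.0416667 → 9 → j; chars fj.
Extended square (30″×15″, digits 0–9): 0.03727/0.00833333 → 4, 0.02173/0.00416667 → 5; chars 45.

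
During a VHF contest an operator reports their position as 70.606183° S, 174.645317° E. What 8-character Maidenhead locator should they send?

RB79hj74

Offset from 180°W / 90°S: lon 354.64532°, lat 19.39382°.
Field (20°×10°, letters A–R): lon ⌊354.64532/20⌋ = 17 → R; lat ⌊19.39382/10⌋ = 1 → B.
Square (2°×1°, digits 0–9): lon ⌊14.64532/2⌋ = 7; lat ⌊9.39382/1⌋ = 9.
Subsquare (5′×2.5′, letters a–x): lon ⌊0.64532/0.0833333⌋ = 7 → h; lat ⌊0.39382/0.0416667⌋ = 9 → j.
Extended square (30″×15″, digits 0–9): lon ⌊0.06198/0.00833333⌋ = 7; lat ⌊0.01882/0.00416667⌋ = 4.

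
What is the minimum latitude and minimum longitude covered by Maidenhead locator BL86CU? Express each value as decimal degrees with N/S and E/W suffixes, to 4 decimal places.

Field B=1, L=11: +1·20° lon, +11·10° lat → SW at lon -160°, lat 20°.
Square 8, 6: +8·2° lon, +6·1° lat → SW at lon -144°, lat 26°.
Subsquare c=2, u=20: +2·0.0833333° lon, +20·0.0416667° lat → SW at lon -143.833°, lat 26.8333°.
latitude 26.8333° N, longitude 143.8333° W.

26.8333° N, 143.8333° W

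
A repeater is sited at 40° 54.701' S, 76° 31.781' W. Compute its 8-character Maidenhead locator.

FE19rc61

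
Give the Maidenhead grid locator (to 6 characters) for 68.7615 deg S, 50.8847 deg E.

LC51kf

Shift to the Maidenhead origin (180°W, 90°S): lon 230.8847, lat 21.2385.
Field (20°×10°, letters A–R): 230.8847/20 → 11 → L, 21.2385/10 → 2 → C; chars LC.
Square (2°×1°, digits 0–9): 10.8847/2 → 5, 1.2385/1 → 1; chars 51.
Subsquare (5′×2.5′, letters a–x): 0.8847/0.0833333 → 10 → k, 0.2385/0.0416667 → 5 → f; chars kf.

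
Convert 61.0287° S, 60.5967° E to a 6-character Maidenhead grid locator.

MC08hx

Offset from 180°W / 90°S: lon 240.5967°, lat 28.9713°.
Field: 240.5967/20 → 12 → M, 28.9713/10 → 2 → C; chars MC.
Square: 0.5967/2 → 0, 8.9713/1 → 8; chars 08.
Subsquare: 0.5967/0.0833333 → 7 → h, 0.9713/0.0416667 → 23 → x; chars hx.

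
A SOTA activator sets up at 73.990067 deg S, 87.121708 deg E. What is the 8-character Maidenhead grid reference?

NB36na42

Shift to the Maidenhead origin (180°W, 90°S): lon 267.12171, lat 16.00993.
Field: lon ⌊267.12171/20⌋ = 13 → N; lat ⌊16.00993/10⌋ = 1 → B.
Square: lon ⌊7.12171/2⌋ = 3; lat ⌊6.00993/1⌋ = 6.
Subsquare: lon ⌊1.12171/0.0833333⌋ = 13 → n; lat ⌊0.00993/0.0416667⌋ = 0 → a.
Extended square: lon ⌊0.03837/0.00833333⌋ = 4; lat ⌊0.00993/0.00416667⌋ = 2.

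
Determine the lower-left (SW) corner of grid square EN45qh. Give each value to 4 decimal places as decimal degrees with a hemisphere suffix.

Field E=4, N=13: +4·20° lon, +13·10° lat → SW at lon -100°, lat 40°.
Square 4, 5: +4·2° lon, +5·1° lat → SW at lon -92°, lat 45°.
Subsquare q=16, h=7: +16·0.0833333° lon, +7·0.0416667° lat → SW at lon -90.6667°, lat 45.2917°.
latitude 45.2917° N, longitude 90.6667° W.

45.2917° N, 90.6667° W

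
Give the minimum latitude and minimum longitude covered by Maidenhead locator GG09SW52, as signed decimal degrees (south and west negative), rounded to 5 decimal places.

Field G=6, G=6: +6·20° lon, +6·10° lat → SW at lon -60°, lat -30°.
Square 0, 9: +0·2° lon, +9·1° lat → SW at lon -60°, lat -21°.
Subsquare s=18, w=22: +18·0.0833333° lon, +22·0.0416667° lat → SW at lon -58.5°, lat -20.0833°.
Extended square 5, 2: +5·0.00833333° lon, +2·0.00416667° lat → SW at lon -58.4583°, lat -20.075°.
latitude -20.07500, longitude -58.45833.

-20.07500, -58.45833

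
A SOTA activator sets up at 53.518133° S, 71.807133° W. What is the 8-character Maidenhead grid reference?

FD46cl35

Offset from 180°W / 90°S: lon 108.19287°, lat 36.48187°.
Field (20°×10°, letters A–R): 108.19287/20 → 5 → F, 36.48187/10 → 3 → D; chars FD.
Square (2°×1°, digits 0–9): 8.19287/2 → 4, 6.48187/1 → 6; chars 46.
Subsquare (5′×2.5′, letters a–x): 0.19287/0.0833333 → 2 → c, 0.48187/0.0416667 → 11 → l; chars cl.
Extended square (30″×15″, digits 0–9): 0.02620/0.00833333 → 3, 0.02353/0.00416667 → 5; chars 35.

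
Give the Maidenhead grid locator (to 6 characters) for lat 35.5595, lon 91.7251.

NM55un

Offset from 180°W / 90°S: lon 271.7251°, lat 125.5595°.
Field (20°×10°, letters A–R): lon ⌊271.7251/20⌋ = 13 → N; lat ⌊125.5595/10⌋ = 12 → M.
Square (2°×1°, digits 0–9): lon ⌊11.7251/2⌋ = 5; lat ⌊5.5595/1⌋ = 5.
Subsquare (5′×2.5′, letters a–x): lon ⌊1.7251/0.0833333⌋ = 20 → u; lat ⌊0.5595/0.0416667⌋ = 13 → n.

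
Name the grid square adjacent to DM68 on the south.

DM67

Latitude square 8; −1 → 7.
The longitude characters are unchanged.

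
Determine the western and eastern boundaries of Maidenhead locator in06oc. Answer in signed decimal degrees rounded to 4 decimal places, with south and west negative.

-18.8333, -18.7500

Field I=8, N=13: +8·20° lon, +13·10° lat → SW at lon -20°, lat 40°.
Square 0, 6: +0·2° lon, +6·1° lat → SW at lon -20°, lat 46°.
Subsquare o=14, c=2: +14·0.0833333° lon, +2·0.0416667° lat → SW at lon -18.8333°, lat 46.0833°.
Cell spans 0.0833333° lon × 0.0416667° lat.
west -18.8333, east -18.7500.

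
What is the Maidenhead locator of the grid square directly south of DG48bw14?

DG48bw13

Latitude extended square 4; −1 → 3.
The longitude characters are unchanged.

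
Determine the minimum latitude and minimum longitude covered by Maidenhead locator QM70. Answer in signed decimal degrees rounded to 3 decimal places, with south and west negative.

Field Q=16, M=12: +16·20° lon, +12·10° lat → SW at lon 140°, lat 30°.
Square 7, 0: +7·2° lon, +0·1° lat → SW at lon 154°, lat 30°.
latitude 30.000, longitude 154.000.

30.000, 154.000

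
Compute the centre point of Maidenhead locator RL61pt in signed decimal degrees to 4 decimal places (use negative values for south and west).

Field R=17, L=11: +17·20° lon, +11·10° lat → SW at lon 160°, lat 20°.
Square 6, 1: +6·2° lon, +1·1° lat → SW at lon 172°, lat 21°.
Subsquare p=15, t=19: +15·0.0833333° lon, +19·0.0416667° lat → SW at lon 173.25°, lat 21.7917°.
Cell spans 0.0833333° lon × 0.0416667° lat. Centre is SW corner plus half of each.
latitude 21.8125, longitude 173.2917.

21.8125, 173.2917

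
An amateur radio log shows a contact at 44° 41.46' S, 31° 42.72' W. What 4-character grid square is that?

HE45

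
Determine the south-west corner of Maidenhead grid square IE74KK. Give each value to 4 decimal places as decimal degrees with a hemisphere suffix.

45.5833° S, 5.1667° W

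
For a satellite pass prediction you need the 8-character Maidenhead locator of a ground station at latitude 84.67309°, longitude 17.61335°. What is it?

Shift to the Maidenhead origin (180°W, 90°S): lon 197.61335, lat 174.67309.
Field (20°×10°, letters A–R): lon ⌊197.61335/20⌋ = 9 → J; lat ⌊174.67309/10⌋ = 17 → R.
Square (2°×1°, digits 0–9): lon ⌊17.61335/2⌋ = 8; lat ⌊4.67309/1⌋ = 4.
Subsquare (5′×2.5′, letters a–x): lon ⌊1.61335/0.0833333⌋ = 19 → t; lat ⌊0.67309/0.0416667⌋ = 16 → q.
Extended square (30″×15″, digits 0–9): lon ⌊0.03002/0.00833333⌋ = 3; lat ⌊0.00642/0.00416667⌋ = 1.

JR84tq31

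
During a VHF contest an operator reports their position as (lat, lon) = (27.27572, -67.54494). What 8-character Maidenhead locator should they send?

Offset from 180°W / 90°S: lon 112.45506°, lat 117.27572°.
Field (20°×10°, letters A–R): 112.45506/20 → 5 → F, 117.27572/10 → 11 → L; chars FL.
Square (2°×1°, digits 0–9): 12.45506/2 → 6, 7.27572/1 → 7; chars 67.
Subsquare (5′×2.5′, letters a–x): 0.45506/0.0833333 → 5 → f, 0.27572/0.0416667 → 6 → g; chars fg.
Extended square (30″×15″, digits 0–9): 0.03839/0.00833333 → 4, 0.02572/0.00416667 → 6; chars 46.

FL67fg46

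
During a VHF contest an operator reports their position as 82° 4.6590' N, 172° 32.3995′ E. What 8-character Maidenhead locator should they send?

RR62gb48

Offset from 180°W / 90°S: lon 352.53999°, lat 172.07765°.
Field: 352.53999/20 → 17 → R, 172.07765/10 → 17 → R; chars RR.
Square: 12.53999/2 → 6, 2.07765/1 → 2; chars 62.
Subsquare: 0.53999/0.0833333 → 6 → g, 0.07765/0.0416667 → 1 → b; chars gb.
Extended square: 0.03999/0.00833333 → 4, 0.03598/0.00416667 → 8; chars 48.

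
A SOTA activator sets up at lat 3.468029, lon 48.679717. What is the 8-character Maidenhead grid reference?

Shift to the Maidenhead origin (180°W, 90°S): lon 228.67972, lat 93.46803.
Field (20°×10°, letters A–R): lon ⌊228.67972/20⌋ = 11 → L; lat ⌊93.46803/10⌋ = 9 → J.
Square (2°×1°, digits 0–9): lon ⌊8.67972/2⌋ = 4; lat ⌊3.46803/1⌋ = 3.
Subsquare (5′×2.5′, letters a–x): lon ⌊0.67972/0.0833333⌋ = 8 → i; lat ⌊0.46803/0.0416667⌋ = 11 → l.
Extended square (30″×15″, digits 0–9): lon ⌊0.01305/0.00833333⌋ = 1; lat ⌊0.00970/0.00416667⌋ = 2.

LJ43il12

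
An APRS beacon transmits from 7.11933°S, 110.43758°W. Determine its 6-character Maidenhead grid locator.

DI42sv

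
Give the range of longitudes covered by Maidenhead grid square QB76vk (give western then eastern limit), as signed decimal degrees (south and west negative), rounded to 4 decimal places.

155.7500, 155.8333

Field Q=16, B=1: +16·20° lon, +1·10° lat → SW at lon 140°, lat -80°.
Square 7, 6: +7·2° lon, +6·1° lat → SW at lon 154°, lat -74°.
Subsquare v=21, k=10: +21·0.0833333° lon, +10·0.0416667° lat → SW at lon 155.75°, lat -73.5833°.
Cell spans 0.0833333° lon × 0.0416667° lat.
west 155.7500, east 155.8333.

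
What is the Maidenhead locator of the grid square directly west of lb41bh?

LB41ah

Longitude subsquare b = 1; −1 → 0 = a.
The latitude characters are unchanged.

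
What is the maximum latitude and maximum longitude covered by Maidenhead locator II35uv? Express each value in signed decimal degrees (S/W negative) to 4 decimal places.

Field I=8, I=8: +8·20° lon, +8·10° lat → SW at lon -20°, lat -10°.
Square 3, 5: +3·2° lon, +5·1° lat → SW at lon -14°, lat -5°.
Subsquare u=20, v=21: +20·0.0833333° lon, +21·0.0416667° lat → SW at lon -12.3333°, lat -4.125°.
Cell spans 0.0833333° lon × 0.0416667° lat. NE corner is SW corner plus one full cell.
latitude -4.0833, longitude -12.2500.

-4.0833, -12.2500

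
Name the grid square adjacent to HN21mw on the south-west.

HN21lv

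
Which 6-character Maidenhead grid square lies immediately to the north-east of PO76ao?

Longitude subsquare a = 0; +1 → 1 = b.
Latitude subsquare o = 14; +1 → 15 = p.

PO76bp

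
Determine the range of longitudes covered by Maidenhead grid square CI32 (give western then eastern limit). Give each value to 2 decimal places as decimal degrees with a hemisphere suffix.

Field C=2, I=8: +2·20° lon, +8·10° lat → SW at lon -140°, lat -10°.
Square 3, 2: +3·2° lon, +2·1° lat → SW at lon -134°, lat -8°.
Cell spans 2° lon × 1° lat.
west 134.00° W, east 132.00° W.

134.00° W, 132.00° W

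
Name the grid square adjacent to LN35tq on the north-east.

LN35ur

Longitude subsquare t = 19; +1 → 20 = u.
Latitude subsquare q = 16; +1 → 17 = r.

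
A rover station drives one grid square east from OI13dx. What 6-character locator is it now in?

OI13ex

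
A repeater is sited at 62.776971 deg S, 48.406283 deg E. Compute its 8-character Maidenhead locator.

LC47ef83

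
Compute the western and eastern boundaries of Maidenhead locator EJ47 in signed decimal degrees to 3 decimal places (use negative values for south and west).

-92.000, -90.000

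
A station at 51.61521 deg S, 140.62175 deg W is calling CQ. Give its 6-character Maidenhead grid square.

BD98qj

Offset from 180°W / 90°S: lon 39.3783°, lat 38.3848°.
Field: lon ⌊39.3783/20⌋ = 1 → B; lat ⌊38.3848/10⌋ = 3 → D.
Square: lon ⌊19.3783/2⌋ = 9; lat ⌊8.3848/1⌋ = 8.
Subsquare: lon ⌊1.3783/0.0833333⌋ = 16 → q; lat ⌊0.3848/0.0416667⌋ = 9 → j.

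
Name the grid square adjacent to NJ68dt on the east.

Longitude subsquare d = 3; +1 → 4 = e.
The latitude characters are unchanged.

NJ68et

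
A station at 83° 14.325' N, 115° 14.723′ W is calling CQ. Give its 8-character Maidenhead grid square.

DR23jf07

Offset from 180°W / 90°S: lon 64.75462°, lat 173.23875°.
Field: 64.75462/20 → 3 → D, 173.23875/10 → 17 → R; chars DR.
Square: 4.75462/2 → 2, 3.23875/1 → 3; chars 23.
Subsquare: 0.75462/0.0833333 → 9 → j, 0.23875/0.0416667 → 5 → f; chars jf.
Extended square: 0.00462/0.00833333 → 0, 0.03042/0.00416667 → 7; chars 07.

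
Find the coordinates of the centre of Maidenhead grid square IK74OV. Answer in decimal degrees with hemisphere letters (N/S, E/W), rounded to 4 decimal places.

Field I=8, K=10: +8·20° lon, +10·10° lat → SW at lon -20°, lat 10°.
Square 7, 4: +7·2° lon, +4·1° lat → SW at lon -6°, lat 14°.
Subsquare o=14, v=21: +14·0.0833333° lon, +21·0.0416667° lat → SW at lon -4.83333°, lat 14.875°.
Cell spans 0.0833333° lon × 0.0416667° lat. Centre is SW corner plus half of each.
latitude 14.8958° N, longitude 4.7917° W.

14.8958° N, 4.7917° W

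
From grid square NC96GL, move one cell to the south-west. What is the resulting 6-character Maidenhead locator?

NC96fk

Longitude subsquare g = 6; −1 → 5 = f.
Latitude subsquare l = 11; −1 → 10 = k.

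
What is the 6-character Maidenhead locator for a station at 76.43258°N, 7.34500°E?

JQ36qk

Offset from 180°W / 90°S: lon 187.3450°, lat 166.4326°.
Field: lon ⌊187.3450/20⌋ = 9 → J; lat ⌊166.4326/10⌋ = 16 → Q.
Square: lon ⌊7.3450/2⌋ = 3; lat ⌊6.4326/1⌋ = 6.
Subsquare: lon ⌊1.3450/0.0833333⌋ = 16 → q; lat ⌊0.4326/0.0416667⌋ = 10 → k.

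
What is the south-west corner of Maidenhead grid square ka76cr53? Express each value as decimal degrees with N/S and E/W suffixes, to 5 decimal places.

83.27917° S, 34.20833° E

Field K=10, A=0: +10·20° lon, +0·10° lat → SW at lon 20°, lat -90°.
Square 7, 6: +7·2° lon, +6·1° lat → SW at lon 34°, lat -84°.
Subsquare c=2, r=17: +2·0.0833333° lon, +17·0.0416667° lat → SW at lon 34.1667°, lat -83.2917°.
Extended square 5, 3: +5·0.00833333° lon, +3·0.00416667° lat → SW at lon 34.2083°, lat -83.2792°.
latitude 83.27917° S, longitude 34.20833° E.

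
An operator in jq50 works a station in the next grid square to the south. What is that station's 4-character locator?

Latitude square 0; −1 → -1, wraps to 9, carry into field.
Latitude field Q = 16; −1 → 15 = P.
The longitude characters are unchanged.

JP59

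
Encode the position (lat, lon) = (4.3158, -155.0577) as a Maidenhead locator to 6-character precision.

BJ24lh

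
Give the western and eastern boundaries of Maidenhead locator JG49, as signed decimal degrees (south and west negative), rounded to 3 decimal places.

8.000, 10.000

Field J=9, G=6: +9·20° lon, +6·10° lat → SW at lon 0°, lat -30°.
Square 4, 9: +4·2° lon, +9·1° lat → SW at lon 8°, lat -21°.
Cell spans 2° lon × 1° lat.
west 8.000, east 10.000.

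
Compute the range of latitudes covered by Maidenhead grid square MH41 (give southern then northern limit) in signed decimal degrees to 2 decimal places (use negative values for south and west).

Field M=12, H=7: +12·20° lon, +7·10° lat → SW at lon 60°, lat -20°.
Square 4, 1: +4·2° lon, +1·1° lat → SW at lon 68°, lat -19°.
Cell spans 2° lon × 1° lat.
south -19.00, north -18.00.

-19.00, -18.00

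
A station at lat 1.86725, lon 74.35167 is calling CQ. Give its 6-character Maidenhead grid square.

Shift to the Maidenhead origin (180°W, 90°S): lon 254.3517, lat 91.8672.
Field: lon ⌊254.3517/20⌋ = 12 → M; lat ⌊91.8672/10⌋ = 9 → J.
Square: lon ⌊14.3517/2⌋ = 7; lat ⌊1.8672/1⌋ = 1.
Subsquare: lon ⌊0.3517/0.0833333⌋ = 4 → e; lat ⌊0.8672/0.0416667⌋ = 20 → u.

MJ71eu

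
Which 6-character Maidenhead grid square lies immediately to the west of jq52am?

Longitude subsquare a = 0; −1 → -1, wraps to 23 = x, carry into square.
Longitude square 5; −1 → 4.
The latitude characters are unchanged.

JQ42xm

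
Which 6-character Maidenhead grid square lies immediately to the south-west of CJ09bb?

Longitude subsquare b = 1; −1 → 0 = a.
Latitude subsquare b = 1; −1 → 0 = a.

CJ09aa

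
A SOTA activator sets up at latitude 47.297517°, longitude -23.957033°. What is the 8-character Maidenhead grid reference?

HN87ah51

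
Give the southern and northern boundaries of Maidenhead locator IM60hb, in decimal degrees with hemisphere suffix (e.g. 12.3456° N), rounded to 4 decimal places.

Field I=8, M=12: +8·20° lon, +12·10° lat → SW at lon -20°, lat 30°.
Square 6, 0: +6·2° lon, +0·1° lat → SW at lon -8°, lat 30°.
Subsquare h=7, b=1: +7·0.0833333° lon, +1·0.0416667° lat → SW at lon -7.41667°, lat 30.0417°.
Cell spans 0.0833333° lon × 0.0416667° lat.
south 30.0417° N, north 30.0833° N.

30.0417° N, 30.0833° N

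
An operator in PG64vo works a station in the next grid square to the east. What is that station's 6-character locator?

PG64wo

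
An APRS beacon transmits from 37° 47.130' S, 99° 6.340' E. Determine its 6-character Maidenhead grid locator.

Shift to the Maidenhead origin (180°W, 90°S): lon 279.1057, lat 52.2145.
Field: lon ⌊279.1057/20⌋ = 13 → N; lat ⌊52.2145/10⌋ = 5 → F.
Square: lon ⌊19.1057/2⌋ = 9; lat ⌊2.2145/1⌋ = 2.
Subsquare: lon ⌊1.1057/0.0833333⌋ = 13 → n; lat ⌊0.2145/0.0416667⌋ = 5 → f.

NF92nf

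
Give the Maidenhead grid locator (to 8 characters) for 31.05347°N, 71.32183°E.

Shift to the Maidenhead origin (180°W, 90°S): lon 251.32183, lat 121.05347.
Field (20°×10°, letters A–R): lon ⌊251.32183/20⌋ = 12 → M; lat ⌊121.05347/10⌋ = 12 → M.
Square (2°×1°, digits 0–9): lon ⌊11.32183/2⌋ = 5; lat ⌊1.05347/1⌋ = 1.
Subsquare (5′×2.5′, letters a–x): lon ⌊1.32183/0.0833333⌋ = 15 → p; lat ⌊0.05347/0.0416667⌋ = 1 → b.
Extended square (30″×15″, digits 0–9): lon ⌊0.07183/0.00833333⌋ = 8; lat ⌊0.01180/0.00416667⌋ = 2.

MM51pb82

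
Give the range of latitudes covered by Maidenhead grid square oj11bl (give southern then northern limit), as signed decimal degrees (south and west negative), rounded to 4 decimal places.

Field O=14, J=9: +14·20° lon, +9·10° lat → SW at lon 100°, lat 0°.
Square 1, 1: +1·2° lon, +1·1° lat → SW at lon 102°, lat 1°.
Subsquare b=1, l=11: +1·0.0833333° lon, +11·0.0416667° lat → SW at lon 102.083°, lat 1.45833°.
Cell spans 0.0833333° lon × 0.0416667° lat.
south 1.4583, north 1.5000.

1.4583, 1.5000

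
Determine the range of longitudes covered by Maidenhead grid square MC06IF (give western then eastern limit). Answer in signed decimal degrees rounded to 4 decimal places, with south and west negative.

Field M=12, C=2: +12·20° lon, +2·10° lat → SW at lon 60°, lat -70°.
Square 0, 6: +0·2° lon, +6·1° lat → SW at lon 60°, lat -64°.
Subsquare i=8, f=5: +8·0.0833333° lon, +5·0.0416667° lat → SW at lon 60.6667°, lat -63.7917°.
Cell spans 0.0833333° lon × 0.0416667° lat.
west 60.6667, east 60.7500.

60.6667, 60.7500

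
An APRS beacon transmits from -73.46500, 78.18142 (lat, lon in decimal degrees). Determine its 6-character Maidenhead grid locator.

MB96cm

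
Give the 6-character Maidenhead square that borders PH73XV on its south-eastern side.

Longitude subsquare x = 23; +1 → 24, wraps to 0 = a, carry into square.
Longitude square 7; +1 → 8.
Latitude subsquare v = 21; −1 → 20 = u.

PH83au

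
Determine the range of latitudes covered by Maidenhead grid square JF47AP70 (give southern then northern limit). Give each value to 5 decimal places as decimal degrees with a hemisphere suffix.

32.37500° S, 32.37083° S

Field J=9, F=5: +9·20° lon, +5·10° lat → SW at lon 0°, lat -40°.
Square 4, 7: +4·2° lon, +7·1° lat → SW at lon 8°, lat -33°.
Subsquare a=0, p=15: +0·0.0833333° lon, +15·0.0416667° lat → SW at lon 8°, lat -32.375°.
Extended square 7, 0: +7·0.00833333° lon, +0·0.00416667° lat → SW at lon 8.05833°, lat -32.375°.
Cell spans 0.00833333° lon × 0.00416667° lat.
south 32.37500° S, north 32.37083° S.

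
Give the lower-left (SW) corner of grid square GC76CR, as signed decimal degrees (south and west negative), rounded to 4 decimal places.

-63.2917, -45.8333

Field G=6, C=2: +6·20° lon, +2·10° lat → SW at lon -60°, lat -70°.
Square 7, 6: +7·2° lon, +6·1° lat → SW at lon -46°, lat -64°.
Subsquare c=2, r=17: +2·0.0833333° lon, +17·0.0416667° lat → SW at lon -45.8333°, lat -63.2917°.
latitude -63.2917, longitude -45.8333.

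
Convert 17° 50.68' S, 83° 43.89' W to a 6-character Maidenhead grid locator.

EH82dd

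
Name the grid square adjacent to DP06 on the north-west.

CP97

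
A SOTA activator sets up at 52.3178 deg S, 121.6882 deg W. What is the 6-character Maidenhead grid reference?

Add 180° to longitude and 90° to latitude: 58.3118, 37.6822.
Field: lon ⌊58.3118/20⌋ = 2 → C; lat ⌊37.6822/10⌋ = 3 → D.
Square: lon ⌊18.3118/2⌋ = 9; lat ⌊7.6822/1⌋ = 7.
Subsquare: lon ⌊0.3118/0.0833333⌋ = 3 → d; lat ⌊0.6822/0.0416667⌋ = 16 → q.

CD97dq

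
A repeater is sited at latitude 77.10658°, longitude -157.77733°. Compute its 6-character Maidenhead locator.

BQ17cc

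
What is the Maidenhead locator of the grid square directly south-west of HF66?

Longitude square 6; −1 → 5.
Latitude square 6; −1 → 5.

HF55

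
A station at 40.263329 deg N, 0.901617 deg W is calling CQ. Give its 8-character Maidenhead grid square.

IN90ng13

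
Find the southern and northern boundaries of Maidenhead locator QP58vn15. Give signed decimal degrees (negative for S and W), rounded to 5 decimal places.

68.56250, 68.56667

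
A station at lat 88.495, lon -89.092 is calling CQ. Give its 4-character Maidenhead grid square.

Offset from 180°W / 90°S: lon 90.91°, lat 178.50°.
Field (20°×10°, letters A–R): 90.91/20 → 4 → E, 178.50/10 → 17 → R; chars ER.
Square (2°×1°, digits 0–9): 10.91/2 → 5, 8.50/1 → 8; chars 58.

ER58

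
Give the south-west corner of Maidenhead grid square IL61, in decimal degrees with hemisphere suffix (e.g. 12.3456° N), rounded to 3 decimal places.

21.000° N, 8.000° W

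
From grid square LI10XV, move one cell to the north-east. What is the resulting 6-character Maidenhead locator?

LI20aw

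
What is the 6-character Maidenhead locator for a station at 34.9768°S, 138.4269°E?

PF95fa

Add 180° to longitude and 90° to latitude: 318.4269, 55.0232.
Field: 318.4269/20 → 15 → P, 55.0232/10 → 5 → F; chars PF.
Square: 18.4269/2 → 9, 5.0232/1 → 5; chars 95.
Subsquare: 0.4269/0.0833333 → 5 → f, 0.0232/0.0416667 → 0 → a; chars fa.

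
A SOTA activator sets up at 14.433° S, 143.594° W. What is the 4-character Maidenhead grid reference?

BH85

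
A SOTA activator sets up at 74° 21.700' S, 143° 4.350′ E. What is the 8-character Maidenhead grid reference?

Offset from 180°W / 90°S: lon 323.07250°, lat 15.63833°.
Field: lon ⌊323.07250/20⌋ = 16 → Q; lat ⌊15.63833/10⌋ = 1 → B.
Square: lon ⌊3.07250/2⌋ = 1; lat ⌊5.63833/1⌋ = 5.
Subsquare: lon ⌊1.07250/0.0833333⌋ = 12 → m; lat ⌊0.63833/0.0416667⌋ = 15 → p.
Extended square: lon ⌊0.07250/0.00833333⌋ = 8; lat ⌊0.01333/0.00416667⌋ = 3.

QB15mp83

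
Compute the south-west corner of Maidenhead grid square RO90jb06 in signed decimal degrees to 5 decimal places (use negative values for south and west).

50.06667, 178.75000

Field R=17, O=14: +17·20° lon, +14·10° lat → SW at lon 160°, lat 50°.
Square 9, 0: +9·2° lon, +0·1° lat → SW at lon 178°, lat 50°.
Subsquare j=9, b=1: +9·0.0833333° lon, +1·0.0416667° lat → SW at lon 178.75°, lat 50.0417°.
Extended square 0, 6: +0·0.00833333° lon, +6·0.00416667° lat → SW at lon 178.75°, lat 50.0667°.
latitude 50.06667, longitude 178.75000.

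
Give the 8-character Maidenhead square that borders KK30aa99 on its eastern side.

KK30ba09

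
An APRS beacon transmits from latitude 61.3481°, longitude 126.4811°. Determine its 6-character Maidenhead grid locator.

Shift to the Maidenhead origin (180°W, 90°S): lon 306.4811, lat 151.3481.
Field: 306.4811/20 → 15 → P, 151.3481/10 → 15 → P; chars PP.
Square: 6.4811/2 → 3, 1.3481/1 → 1; chars 31.
Subsquare: 0.4811/0.0833333 → 5 → f, 0.3481/0.0416667 → 8 → i; chars fi.

PP31fi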